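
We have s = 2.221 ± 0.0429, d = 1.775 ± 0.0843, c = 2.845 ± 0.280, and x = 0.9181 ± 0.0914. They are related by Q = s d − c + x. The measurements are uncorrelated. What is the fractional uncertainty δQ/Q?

0.177

Let p = s·d = 3.942. δp/p = √((1·δs/s)² + (1·δd/d)²) = √(0.000373 + 0.00226) = 0.0513, so δp = 0.202.
Q = p − c + x: δQ = √(δp² + δc² + δx²) = √(0.0409 + 0.0784 + 0.00835) = 0.357
Q = 2.015, so δQ/Q = 0.357/2.015 = 0.177.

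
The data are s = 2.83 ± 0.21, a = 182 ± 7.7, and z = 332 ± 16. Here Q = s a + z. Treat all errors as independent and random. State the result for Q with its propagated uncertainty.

847 ± 46.8

Let p = s·a = 515. δp/p = √((1·δs/s)² + (1·δa/a)²) = √(0.00551 + 0.00179) = 0.0854, so δp = 44.0.
Q = p + z: δQ = √(δp² + δz²) = √(1940 + 256) = 46.8
Q = 847.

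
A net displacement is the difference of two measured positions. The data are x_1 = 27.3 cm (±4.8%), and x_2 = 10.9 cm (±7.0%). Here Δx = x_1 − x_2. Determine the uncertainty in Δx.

1.52 cm

Each term contributes (cᵢ δxᵢ)² to (δΔx)²:
  (δx_1)² = 1.72;  (δx_2)² = 0.582
δΔx = √(2.30) = 1.52 cm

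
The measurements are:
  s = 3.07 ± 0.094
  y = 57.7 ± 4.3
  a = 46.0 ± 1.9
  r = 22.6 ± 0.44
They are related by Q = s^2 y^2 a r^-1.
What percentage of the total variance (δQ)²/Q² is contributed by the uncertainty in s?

13.4%

(δQ/Q)² = (2·δs/s)² + (2·δy/y)² + (1·δa/a)² + (-1·δr/r)²
  s term: (2×0.0306)² = 0.00375
  y term: (2×0.0745)² = 0.0222
  a term: (1×0.0413)² = 0.00171
  r term: (-1×0.0195)² = 0.000379
Total = 0.0281. Share from s = 0.00375/0.0281 = 0.134.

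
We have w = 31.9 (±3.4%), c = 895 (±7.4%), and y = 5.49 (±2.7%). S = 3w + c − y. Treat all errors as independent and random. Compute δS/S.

0.0673

Each term contributes (cᵢ δxᵢ)² to (δS)²:
  (3·δw)² = 10.6;  (δc)² = 4390;  (δy)² = 0.0220
δS = √(4400) = 66.3
S = 985, so δS/S = 66.3/985 = 0.0673.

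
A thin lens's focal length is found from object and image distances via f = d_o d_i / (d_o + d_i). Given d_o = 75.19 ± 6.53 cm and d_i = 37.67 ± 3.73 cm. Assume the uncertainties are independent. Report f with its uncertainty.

∂f/∂d_o = (d_i/(d_o+d_i))² = 0.111;  ∂f/∂d_i = (d_o/(d_o+d_i))² = 0.444
δf = √((∂f/∂d_o · δd_o)² + (∂f/∂d_i · δd_i)²) = √(0.529 + 2.74) = 1.81 cm
f = 25.10 cm.

25.10 ± 1.81 cm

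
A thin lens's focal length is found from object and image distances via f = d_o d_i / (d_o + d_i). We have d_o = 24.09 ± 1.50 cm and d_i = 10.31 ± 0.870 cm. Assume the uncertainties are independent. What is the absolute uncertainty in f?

0.447 cm

∂f/∂d_o = (d_i/(d_o+d_i))² = 0.0898;  ∂f/∂d_i = (d_o/(d_o+d_i))² = 0.490
δf = √((∂f/∂d_o · δd_o)² + (∂f/∂d_i · δd_i)²) = √(0.0182 + 0.182) = 0.447 cm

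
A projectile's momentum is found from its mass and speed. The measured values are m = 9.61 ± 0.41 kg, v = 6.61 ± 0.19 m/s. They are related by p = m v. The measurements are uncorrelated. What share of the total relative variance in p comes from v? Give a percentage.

31.2%

(δp/p)² = (1·δm/m)² + (1·δv/v)²
  m term: (1×0.0427)² = 0.00182
  v term: (1×0.0287)² = 0.000826
Total = 0.00265. Share from v = 0.000826/0.00265 = 0.312.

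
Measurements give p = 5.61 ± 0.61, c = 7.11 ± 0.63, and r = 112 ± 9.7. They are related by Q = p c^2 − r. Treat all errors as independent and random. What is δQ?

Let w = p·c^2 = 284. δw/w = √((1·δp/p)² + (2·δc/c)²) = √(0.0118 + 0.0314) = 0.208, so δw = 59.0.
Q = w − r: δQ = √(δw² + δr²) = √(3480 + 94.1) = 59.8

59.8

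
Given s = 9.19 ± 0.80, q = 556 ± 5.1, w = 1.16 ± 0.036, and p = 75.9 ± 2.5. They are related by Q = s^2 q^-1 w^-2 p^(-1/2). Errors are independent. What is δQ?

Q is a product of powers, so relative uncertainties combine in quadrature:
  (2·δs/s)² = (2×0.0871)² = 0.0303;  (-1·δq/q)² = (-1×0.00917)² = 8.41e-05;  (-2·δw/w)² = (-2×0.0310)² = 0.00385;  (−½·δp/p)² = (-0.5×0.0329)² = 0.000271
δQ/Q = √(0.0345) = 0.186
Q = 0.0130, so δQ = 0.186 × 0.0130 = 0.00241.

0.00241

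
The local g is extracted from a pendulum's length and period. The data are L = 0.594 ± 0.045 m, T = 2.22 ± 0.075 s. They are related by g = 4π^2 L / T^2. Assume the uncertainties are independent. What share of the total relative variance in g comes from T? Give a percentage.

(δg/g)² = (1·δL/L)² + (-2·δT/T)²
  L term: (1×0.0758)² = 0.00574
  T term: (-2×0.0338)² = 0.00457
Total = 0.0103. Share from T = 0.00457/0.0103 = 0.443.

44.3%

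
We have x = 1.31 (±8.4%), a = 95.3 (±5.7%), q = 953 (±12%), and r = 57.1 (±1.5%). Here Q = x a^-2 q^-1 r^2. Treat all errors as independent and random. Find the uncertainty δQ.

Each factor contributes (exponent × relative error)² to (δQ/Q)²:
  (1·δx/x)² = (1×0.0840)² = 0.00706;  (-2·δa/a)² = (-2×0.0570)² = 0.0130;  (-1·δq/q)² = (-1×0.120)² = 0.0144;  (2·δr/r)² = (2×0.0150)² = 0.000900
δQ/Q = √(0.0354) = 0.188
Q = 0.000493, so δQ = 0.188 × 0.000493 = 9.28e-05.

9.28e-05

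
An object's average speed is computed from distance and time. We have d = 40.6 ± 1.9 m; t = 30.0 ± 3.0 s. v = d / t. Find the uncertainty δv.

For a monomial v ∝ d, t^-1, fractional errors add in quadrature:
  (1·δd/d)² = (1×0.0468)² = 0.00219;  (-1·δt/t)² = (-1×0.100)² = 0.0100
δv/v = √(0.0122) = 0.110
v = 1.35 m/s, so δv = 0.110 × 1.35 = 0.149 m/s.

0.149 m/s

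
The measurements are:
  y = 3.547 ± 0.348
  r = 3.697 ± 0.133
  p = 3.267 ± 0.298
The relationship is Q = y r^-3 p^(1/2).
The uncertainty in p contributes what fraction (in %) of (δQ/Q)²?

8.91%

(δQ/Q)² = (1·δy/y)² + (-3·δr/r)² + (½·δp/p)²
  y term: (1×0.0981)² = 0.00963
  r term: (-3×0.0360)² = 0.0116
  p term: (0.5×0.0912)² = 0.00208
Total = 0.0234. Share from p = 0.00208/0.0234 = 0.0891.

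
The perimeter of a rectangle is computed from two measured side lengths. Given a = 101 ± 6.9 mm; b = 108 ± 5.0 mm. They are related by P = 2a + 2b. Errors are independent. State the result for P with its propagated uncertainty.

418 ± 17.0 mm

Sums and differences: (δP)² = Σ (cᵢ δxᵢ)².
  (2·δa)² = 190;  (2·δb)² = 100
δP = √(290) = 17.0 mm
P = 418 mm.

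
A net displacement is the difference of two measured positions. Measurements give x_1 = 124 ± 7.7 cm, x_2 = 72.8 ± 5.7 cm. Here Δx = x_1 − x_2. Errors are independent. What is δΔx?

Δx is a linear combination, so absolute uncertainties add in quadrature:
  (δx_1)² = 59.3;  (δx_2)² = 32.5
δΔx = √(91.8) = 9.58 cm

9.58 cm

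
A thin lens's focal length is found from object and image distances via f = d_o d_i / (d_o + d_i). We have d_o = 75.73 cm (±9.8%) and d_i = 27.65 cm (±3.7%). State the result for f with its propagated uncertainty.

∂f/∂d_o = (d_i/(d_o+d_i))² = 0.0715;  ∂f/∂d_i = (d_o/(d_o+d_i))² = 0.537
δf = √((∂f/∂d_o · δd_o)² + (∂f/∂d_i · δd_i)²) = √(0.282 + 0.301) = 0.764 cm
f = 20.25 cm.

20.25 ± 0.764 cm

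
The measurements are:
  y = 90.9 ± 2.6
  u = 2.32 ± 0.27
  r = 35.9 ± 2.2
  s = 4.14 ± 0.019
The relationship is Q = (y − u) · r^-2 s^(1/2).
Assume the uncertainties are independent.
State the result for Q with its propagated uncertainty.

0.140 ± 0.0176

Let w = y − u = 88.6. δw = √(δy² + δu²) = √(6.76 + 0.0729) = 2.61, so δw/w = 0.0295.
Q is then a monomial in w, r, s:
δQ/Q = √((δw/w)² + (-2·δr/r)² + (½·δs/s)²) = √(0.000871 + 0.0150 + 5.27e-06) = 0.126
Q = 0.140, so δQ = 0.126 × 0.140 = 0.0176.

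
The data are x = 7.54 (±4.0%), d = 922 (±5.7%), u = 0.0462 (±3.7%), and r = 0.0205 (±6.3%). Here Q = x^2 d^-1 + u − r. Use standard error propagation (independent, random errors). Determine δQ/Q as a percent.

7.35%

Let p = x^2·d^-1 = 0.0617. δp/p = √((2·δx/x)² + (-1·δd/d)²) = √(0.00640 + 0.00325) = 0.0982, so δp = 0.00606.
Q = p + u − r: δQ = √(δp² + δu² + δr²) = √(3.67e-05 + 2.92e-06 + 1.67e-06) = 0.00642
Q = 0.0874, so δQ/Q = 0.00642/0.0874 = 0.0735.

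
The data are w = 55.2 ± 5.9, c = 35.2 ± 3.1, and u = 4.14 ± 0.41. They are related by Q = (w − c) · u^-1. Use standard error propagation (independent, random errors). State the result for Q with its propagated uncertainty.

Let h = w − c = 20.0. δh = √(δw² + δc²) = √(34.8 + 9.61) = 6.66, so δh/h = 0.333.
Q is then a monomial in h, u:
δQ/Q = √((δh/h)² + (-1·δu/u)²) = √(0.111 + 0.00981) = 0.348
Q = 4.83, so δQ = 0.348 × 4.83 = 1.68.

4.83 ± 1.68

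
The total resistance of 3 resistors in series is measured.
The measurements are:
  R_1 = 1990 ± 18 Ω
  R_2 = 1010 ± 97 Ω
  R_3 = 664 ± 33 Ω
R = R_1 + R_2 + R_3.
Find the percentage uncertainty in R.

2.84%

For a sum/difference, combine absolute errors in quadrature:
  (δR_1)² = 324;  (δR_2)² = 9410;  (δR_3)² = 1090
δR = √(10800) = 104 Ω
R = 3660 Ω, so δR/R = 104/3660 = 0.0284.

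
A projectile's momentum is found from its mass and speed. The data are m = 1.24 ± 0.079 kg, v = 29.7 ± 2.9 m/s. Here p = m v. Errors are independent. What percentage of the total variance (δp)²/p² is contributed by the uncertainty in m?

29.9%

(δp/p)² = (1·δm/m)² + (1·δv/v)²
  m term: (1×0.0637)² = 0.00406
  v term: (1×0.0976)² = 0.00953
Total = 0.0136. Share from m = 0.00406/0.0136 = 0.299.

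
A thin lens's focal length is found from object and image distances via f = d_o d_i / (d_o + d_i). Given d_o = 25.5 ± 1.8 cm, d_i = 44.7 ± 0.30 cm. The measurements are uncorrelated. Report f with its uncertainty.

∂f/∂d_o = (d_i/(d_o+d_i))² = 0.405;  ∂f/∂d_i = (d_o/(d_o+d_i))² = 0.132
δf = √((∂f/∂d_o · δd_o)² + (∂f/∂d_i · δd_i)²) = √(0.533 + 0.00157) = 0.731 cm
f = 16.2 cm.

16.2 ± 0.731 cm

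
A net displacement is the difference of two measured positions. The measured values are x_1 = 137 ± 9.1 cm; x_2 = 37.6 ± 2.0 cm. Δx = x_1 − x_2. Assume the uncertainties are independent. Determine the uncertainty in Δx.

9.32 cm

Sums and differences: (δΔx)² = Σ (cᵢ δxᵢ)².
  (δx_1)² = 82.8;  (δx_2)² = 4.00
δΔx = √(86.8) = 9.32 cm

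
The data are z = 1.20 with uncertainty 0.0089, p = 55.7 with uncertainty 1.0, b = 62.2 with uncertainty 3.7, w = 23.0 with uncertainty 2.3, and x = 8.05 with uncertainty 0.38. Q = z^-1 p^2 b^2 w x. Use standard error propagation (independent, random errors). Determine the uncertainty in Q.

Products/powers → add relative errors in quadrature, weighted by exponent:
  (-1·δz/z)² = (-1×0.00742)² = 5.5e-05;  (2·δp/p)² = (2×0.0180)² = 0.00129;  (2·δb/b)² = (2×0.0595)² = 0.0142;  (1·δw/w)² = (1×0.100)² = 0.0100;  (1·δx/x)² = (1×0.0472)² = 0.00223
δQ/Q = √(0.0277) = 0.167
Q = 1.85e+09, so δQ = 0.167 × 1.85e+09 = 3.08e+08.

3.08e+08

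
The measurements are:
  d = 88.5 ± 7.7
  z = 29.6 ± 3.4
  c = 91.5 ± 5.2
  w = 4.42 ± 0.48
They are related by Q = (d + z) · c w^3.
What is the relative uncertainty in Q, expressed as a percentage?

Let u = d + z = 118. δu = √(δd² + δz²) = √(59.3 + 11.6) = 8.42, so δu/u = 0.0713.
Q is then a monomial in u, c, w:
δQ/Q = √((δu/u)² + (1·δc/c)² + (3·δw/w)²) = √(0.00508 + 0.00323 + 0.106) = 0.338

33.8%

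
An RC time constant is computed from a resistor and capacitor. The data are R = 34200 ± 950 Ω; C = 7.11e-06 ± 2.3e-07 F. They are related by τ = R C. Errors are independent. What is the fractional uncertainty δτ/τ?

Each factor contributes (exponent × relative error)² to (δτ/τ)²:
  (1·δR/R)² = (1×0.0278)² = 0.000772;  (1·δC/C)² = (1×0.0323)² = 0.00105
δτ/τ = √(0.00182) = 0.0426

0.0426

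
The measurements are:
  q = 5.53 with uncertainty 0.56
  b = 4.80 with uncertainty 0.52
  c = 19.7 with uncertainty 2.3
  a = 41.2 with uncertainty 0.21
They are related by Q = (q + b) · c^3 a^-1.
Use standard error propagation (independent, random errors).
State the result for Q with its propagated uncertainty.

Let u = q + b = 10.3. δu = √(δq² + δb²) = √(0.314 + 0.270) = 0.764, so δu/u = 0.0740.
Q is then a monomial in u, c, a:
δQ/Q = √((δu/u)² + (3·δc/c)² + (-1·δa/a)²) = √(0.00547 + 0.123 + 2.6e-05) = 0.358
Q = 1920, so δQ = 0.358 × 1920 = 686.

1920 ± 686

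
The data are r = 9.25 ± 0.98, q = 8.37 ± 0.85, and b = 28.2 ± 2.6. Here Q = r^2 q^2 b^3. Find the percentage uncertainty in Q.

40.3%

Q is a product of powers, so relative uncertainties combine in quadrature:
  (2·δr/r)² = (2×0.106)² = 0.0449;  (2·δq/q)² = (2×0.102)² = 0.0413;  (3·δb/b)² = (3×0.0922)² = 0.0765
δQ/Q = √(0.163) = 0.403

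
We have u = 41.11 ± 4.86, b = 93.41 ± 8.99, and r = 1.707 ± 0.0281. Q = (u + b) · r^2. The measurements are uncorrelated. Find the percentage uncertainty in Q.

Let w = u + b = 134.5. δw = √(δu² + δb²) = √(23.6 + 80.8) = 10.2, so δw/w = 0.0760.
Q is then a monomial in w, r:
δQ/Q = √((δw/w)² + (2·δr/r)²) = √(0.00577 + 0.00108) = 0.0828

8.28%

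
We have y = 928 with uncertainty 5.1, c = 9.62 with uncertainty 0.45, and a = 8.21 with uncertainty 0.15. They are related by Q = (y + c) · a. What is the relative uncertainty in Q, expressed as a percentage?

Let u = y + c = 938. δu = √(δy² + δc²) = √(26.0 + 0.203) = 5.12, so δu/u = 0.00546.
Q is then a monomial in u, a:
δQ/Q = √((δu/u)² + (1·δa/a)²) = √(2.98e-05 + 0.000334) = 0.0191

1.91%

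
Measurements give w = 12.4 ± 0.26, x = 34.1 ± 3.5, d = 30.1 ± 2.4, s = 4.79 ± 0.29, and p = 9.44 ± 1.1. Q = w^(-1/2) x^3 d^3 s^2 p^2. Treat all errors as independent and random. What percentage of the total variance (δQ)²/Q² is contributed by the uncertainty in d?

(δQ/Q)² = (−½·δw/w)² + (3·δx/x)² + (3·δd/d)² + (2·δs/s)² + (2·δp/p)²
  w term: (-0.5×0.0210)² = 0.000110
  x term: (3×0.103)² = 0.0948
  d term: (3×0.0797)² = 0.0572
  s term: (2×0.0605)² = 0.0147
  p term: (2×0.117)² = 0.0543
Total = 0.221. Share from d = 0.0572/0.221 = 0.259.

25.9%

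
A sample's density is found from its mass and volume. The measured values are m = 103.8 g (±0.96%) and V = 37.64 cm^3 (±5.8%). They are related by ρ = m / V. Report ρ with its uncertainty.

2.758 ± 0.162 g/cm^3

Relative error in a monomial: (δρ/ρ)² = Σ (nᵢ · δxᵢ/xᵢ)².
  (1·δm/m)² = (1×0.00960)² = 9.22e-05;  (-1·δV/V)² = (-1×0.0580)² = 0.00336
δρ/ρ = √(0.00346) = 0.0588
ρ = 2.758 g/cm^3, so δρ = 0.0588 × 2.758 = 0.162 g/cm^3.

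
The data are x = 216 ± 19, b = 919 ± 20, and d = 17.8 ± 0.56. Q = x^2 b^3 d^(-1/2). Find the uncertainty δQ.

1.62e+12

Relative error in a monomial: (δQ/Q)² = Σ (nᵢ · δxᵢ/xᵢ)².
  (2·δx/x)² = (2×0.0880)² = 0.0309;  (3·δb/b)² = (3×0.0218)² = 0.00426;  (−½·δd/d)² = (-0.5×0.0315)² = 0.000247
δQ/Q = √(0.0355) = 0.188
Q = 8.58e+12, so δQ = 0.188 × 8.58e+12 = 1.62e+12.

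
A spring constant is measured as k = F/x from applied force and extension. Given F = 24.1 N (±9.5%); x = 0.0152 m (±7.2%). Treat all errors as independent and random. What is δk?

k is a product of powers, so relative uncertainties combine in quadrature:
  (1·δF/F)² = (1×0.0950)² = 0.00903;  (-1·δx/x)² = (-1×0.0720)² = 0.00518
δk/k = √(0.0142) = 0.119
k = 1590 N/m, so δk = 0.119 × 1590 = 189 N/m.

189 N/m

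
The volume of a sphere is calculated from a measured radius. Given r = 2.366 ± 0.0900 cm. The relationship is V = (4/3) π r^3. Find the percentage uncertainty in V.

V ∝ r^3, so δV/V = |3| · δr/r = 3 × 0.0380 = 0.114.

11.4%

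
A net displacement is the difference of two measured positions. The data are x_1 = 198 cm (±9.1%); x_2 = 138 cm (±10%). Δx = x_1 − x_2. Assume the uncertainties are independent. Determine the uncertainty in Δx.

Each term contributes (cᵢ δxᵢ)² to (δΔx)²:
  (δx_1)² = 325;  (δx_2)² = 190
δΔx = √(515) = 22.7 cm

22.7 cm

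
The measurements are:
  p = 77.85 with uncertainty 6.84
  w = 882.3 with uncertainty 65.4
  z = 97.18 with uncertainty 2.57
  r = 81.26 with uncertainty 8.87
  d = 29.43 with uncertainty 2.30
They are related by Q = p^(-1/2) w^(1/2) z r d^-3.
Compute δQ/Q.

Q is a product of powers, so relative uncertainties combine in quadrature:
  (−½·δp/p)² = (-0.5×0.0879)² = 0.00193;  (½·δw/w)² = (0.5×0.0741)² = 0.00137;  (1·δz/z)² = (1×0.0264)² = 0.000699;  (1·δr/r)² = (1×0.109)² = 0.0119;  (-3·δd/d)² = (-3×0.0782)² = 0.0550
δQ/Q = √(0.0709) = 0.266

0.266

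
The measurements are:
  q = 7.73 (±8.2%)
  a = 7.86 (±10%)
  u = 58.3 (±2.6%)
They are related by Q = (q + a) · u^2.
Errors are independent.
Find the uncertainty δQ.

Let w = q + a = 15.6. δw = √(δq² + δa²) = √(0.402 + 0.618) = 1.01, so δw/w = 0.0648.
Q is then a monomial in w, u:
δQ/Q = √((δw/w)² + (2·δu/u)²) = √(0.00419 + 0.00270) = 0.0831
Q = 53000, so δQ = 0.0831 × 53000 = 4400.

4400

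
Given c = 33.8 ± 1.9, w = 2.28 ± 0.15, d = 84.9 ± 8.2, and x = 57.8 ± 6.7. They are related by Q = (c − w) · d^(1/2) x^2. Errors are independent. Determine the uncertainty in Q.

2.37e+05

Let u = c − w = 31.5. δu = √(δc² + δw²) = √(3.61 + 0.0225) = 1.91, so δu/u = 0.0605.
Q is then a monomial in u, d, x:
δQ/Q = √((δu/u)² + (½·δd/d)² + (2·δx/x)²) = √(0.00366 + 0.00233 + 0.0537) = 0.244
Q = 9.7e+05, so δQ = 0.244 × 9.7e+05 = 2.37e+05.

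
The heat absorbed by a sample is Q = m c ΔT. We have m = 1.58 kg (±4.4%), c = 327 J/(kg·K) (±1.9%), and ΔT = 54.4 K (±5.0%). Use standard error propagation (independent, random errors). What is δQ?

Since Q is a product/quotient, work with relative uncertainties:
  (1·δm/m)² = (1×0.0440)² = 0.00194;  (1·δc/c)² = (1×0.0190)² = 0.000361;  (1·δΔT/ΔT)² = (1×0.0500)² = 0.00250
δQ/Q = √(0.00480) = 0.0693
Q = 28100 J, so δQ = 0.0693 × 28100 = 1950 J.

1950 J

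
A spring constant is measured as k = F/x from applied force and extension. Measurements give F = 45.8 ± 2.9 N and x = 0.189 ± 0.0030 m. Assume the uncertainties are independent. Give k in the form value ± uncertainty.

Each factor contributes (exponent × relative error)² to (δk/k)²:
  (1·δF/F)² = (1×0.0633)² = 0.00401;  (-1·δx/x)² = (-1×0.0159)² = 0.000252
δk/k = √(0.00426) = 0.0653
k = 242 N/m, so δk = 0.0653 × 242 = 15.8 N/m.

242 ± 15.8 N/m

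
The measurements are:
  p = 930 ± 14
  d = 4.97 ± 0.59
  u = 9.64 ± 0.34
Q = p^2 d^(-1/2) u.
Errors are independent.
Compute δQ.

Relative error in a monomial: (δQ/Q)² = Σ (nᵢ · δxᵢ/xᵢ)².
  (2·δp/p)² = (2×0.0151)² = 0.000906;  (−½·δd/d)² = (-0.5×0.119)² = 0.00352;  (1·δu/u)² = (1×0.0353)² = 0.00124
δQ/Q = √(0.00567) = 0.0753
Q = 3.74e+06, so δQ = 0.0753 × 3.74e+06 = 2.82e+05.

2.82e+05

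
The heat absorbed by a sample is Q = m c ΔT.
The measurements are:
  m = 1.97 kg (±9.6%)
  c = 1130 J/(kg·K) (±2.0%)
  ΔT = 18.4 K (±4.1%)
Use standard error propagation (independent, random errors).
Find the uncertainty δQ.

4350 J

For a monomial Q ∝ m, c, ΔT, fractional errors add in quadrature:
  (1·δm/m)² = (1×0.0960)² = 0.00922;  (1·δc/c)² = (1×0.0200)² = 0.000400;  (1·δΔT/ΔT)² = (1×0.0410)² = 0.00168
δQ/Q = √(0.0113) = 0.106
Q = 41000 J, so δQ = 0.106 × 41000 = 4350 J.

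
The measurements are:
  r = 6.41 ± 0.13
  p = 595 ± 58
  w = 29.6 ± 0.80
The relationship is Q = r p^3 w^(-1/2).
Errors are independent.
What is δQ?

7.28e+07

Relative error in a monomial: (δQ/Q)² = Σ (nᵢ · δxᵢ/xᵢ)².
  (1·δr/r)² = (1×0.0203)² = 0.000411;  (3·δp/p)² = (3×0.0975)² = 0.0855;  (−½·δw/w)² = (-0.5×0.0270)² = 0.000183
δQ/Q = √(0.0861) = 0.293
Q = 2.48e+08, so δQ = 0.293 × 2.48e+08 = 7.28e+07.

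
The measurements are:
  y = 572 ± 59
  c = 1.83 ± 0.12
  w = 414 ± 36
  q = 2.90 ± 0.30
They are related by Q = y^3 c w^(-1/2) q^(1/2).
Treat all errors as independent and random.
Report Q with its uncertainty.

Relative error in a monomial: (δQ/Q)² = Σ (nᵢ · δxᵢ/xᵢ)².
  (3·δy/y)² = (3×0.103)² = 0.0958;  (1·δc/c)² = (1×0.0656)² = 0.00430;  (−½·δw/w)² = (-0.5×0.0870)² = 0.00189;  (½·δq/q)² = (0.5×0.103)² = 0.00268
δQ/Q = √(0.105) = 0.323
Q = 2.87e+07, so δQ = 0.323 × 2.87e+07 = 9.27e+06.

(2.87 ± 0.927) × 10^7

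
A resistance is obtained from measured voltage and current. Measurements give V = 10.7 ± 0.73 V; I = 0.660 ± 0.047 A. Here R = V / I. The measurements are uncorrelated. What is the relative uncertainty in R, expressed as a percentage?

9.86%

Since R is a product/quotient, work with relative uncertainties:
  (1·δV/V)² = (1×0.0682)² = 0.00465;  (-1·δI/I)² = (-1×0.0712)² = 0.00507
δR/R = √(0.00973) = 0.0986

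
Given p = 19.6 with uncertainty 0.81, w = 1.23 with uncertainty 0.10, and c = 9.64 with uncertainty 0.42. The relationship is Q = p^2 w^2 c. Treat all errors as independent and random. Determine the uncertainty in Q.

1050

Q is a product of powers, so relative uncertainties combine in quadrature:
  (2·δp/p)² = (2×0.0413)² = 0.00683;  (2·δw/w)² = (2×0.0813)² = 0.0264;  (1·δc/c)² = (1×0.0436)² = 0.00190
δQ/Q = √(0.0352) = 0.188
Q = 5600, so δQ = 0.188 × 5600 = 1050.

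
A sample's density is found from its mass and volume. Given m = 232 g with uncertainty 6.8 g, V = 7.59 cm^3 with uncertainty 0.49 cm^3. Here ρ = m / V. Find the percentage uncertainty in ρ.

7.09%

For a monomial ρ ∝ m, V^-1, fractional errors add in quadrature:
  (1·δm/m)² = (1×0.0293)² = 0.000859;  (-1·δV/V)² = (-1×0.0646)² = 0.00417
δρ/ρ = √(0.00503) = 0.0709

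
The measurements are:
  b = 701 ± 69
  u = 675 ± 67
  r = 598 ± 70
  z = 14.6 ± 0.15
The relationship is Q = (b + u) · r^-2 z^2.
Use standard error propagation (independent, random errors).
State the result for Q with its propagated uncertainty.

Let w = b + u = 1380. δw = √(δb² + δu²) = √(4760 + 4490) = 96.2, so δw/w = 0.0699.
Q is then a monomial in w, r, z:
δQ/Q = √((δw/w)² + (-2·δr/r)² + (2·δz/z)²) = √(0.00489 + 0.0548 + 0.000422) = 0.245
Q = 0.820, so δQ = 0.245 × 0.820 = 0.201.

0.820 ± 0.201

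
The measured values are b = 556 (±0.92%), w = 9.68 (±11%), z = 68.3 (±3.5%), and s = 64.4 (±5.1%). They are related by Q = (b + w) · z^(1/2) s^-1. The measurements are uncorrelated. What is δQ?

3.97

Let u = b + w = 566. δu = √(δb² + δw²) = √(26.2 + 1.13) = 5.22, so δu/u = 0.00924.
Q is then a monomial in u, z, s:
δQ/Q = √((δu/u)² + (½·δz/z)² + (-1·δs/s)²) = √(8.53e-05 + 0.000306 + 0.00260) = 0.0547
Q = 72.6, so δQ = 0.0547 × 72.6 = 3.97.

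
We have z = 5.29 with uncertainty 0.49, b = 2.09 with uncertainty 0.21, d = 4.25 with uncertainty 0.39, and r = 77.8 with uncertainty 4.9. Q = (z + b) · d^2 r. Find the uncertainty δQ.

Let u = z + b = 7.38. δu = √(δz² + δb²) = √(0.240 + 0.0441) = 0.533, so δu/u = 0.0722.
Q is then a monomial in u, d, r:
δQ/Q = √((δu/u)² + (2·δd/d)² + (1·δr/r)²) = √(0.00522 + 0.0337 + 0.00397) = 0.207
Q = 10400, so δQ = 0.207 × 10400 = 2150.

2150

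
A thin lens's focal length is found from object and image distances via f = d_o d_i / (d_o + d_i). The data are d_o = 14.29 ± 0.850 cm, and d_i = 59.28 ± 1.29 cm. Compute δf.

∂f/∂d_o = (d_i/(d_o+d_i))² = 0.649;  ∂f/∂d_i = (d_o/(d_o+d_i))² = 0.0377
δf = √((∂f/∂d_o · δd_o)² + (∂f/∂d_i · δd_i)²) = √(0.305 + 0.00237) = 0.554 cm

0.554 cm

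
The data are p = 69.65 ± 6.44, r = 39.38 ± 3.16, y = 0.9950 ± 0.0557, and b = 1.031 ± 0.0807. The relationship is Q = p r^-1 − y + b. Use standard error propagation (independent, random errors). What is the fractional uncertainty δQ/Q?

Let w = p·r^-1 = 1.769. δw/w = √((1·δp/p)² + (-1·δr/r)²) = √(0.00855 + 0.00644) = 0.122, so δw = 0.217.
Q = w − y + b: δQ = √(δw² + δy² + δb²) = √(0.0469 + 0.00310 + 0.00651) = 0.238
Q = 1.805, so δQ/Q = 0.238/1.805 = 0.132.

0.132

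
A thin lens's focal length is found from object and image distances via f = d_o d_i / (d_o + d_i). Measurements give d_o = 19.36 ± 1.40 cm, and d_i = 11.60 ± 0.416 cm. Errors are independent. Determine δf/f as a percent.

3.52%

∂f/∂d_o = (d_i/(d_o+d_i))² = 0.140;  ∂f/∂d_i = (d_o/(d_o+d_i))² = 0.391
δf = √((∂f/∂d_o · δd_o)² + (∂f/∂d_i · δd_i)²) = √(0.0386 + 0.0265) = 0.255 cm
f = 7.254 cm, so δf/f = 0.255/7.254 = 0.0352.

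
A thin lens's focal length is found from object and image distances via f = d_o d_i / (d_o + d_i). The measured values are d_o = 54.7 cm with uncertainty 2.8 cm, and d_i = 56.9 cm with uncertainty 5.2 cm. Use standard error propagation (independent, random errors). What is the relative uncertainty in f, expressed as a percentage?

∂f/∂d_o = (d_i/(d_o+d_i))² = 0.260;  ∂f/∂d_i = (d_o/(d_o+d_i))² = 0.240
δf = √((∂f/∂d_o · δd_o)² + (∂f/∂d_i · δd_i)²) = √(0.530 + 1.56) = 1.45 cm
f = 27.9 cm, so δf/f = 1.45/27.9 = 0.0518.

5.18%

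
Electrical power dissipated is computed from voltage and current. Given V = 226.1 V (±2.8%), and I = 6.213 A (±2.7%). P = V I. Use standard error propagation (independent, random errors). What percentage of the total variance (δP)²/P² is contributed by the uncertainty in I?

(δP/P)² = (1·δV/V)² + (1·δI/I)²
  V term: (1×0.0280)² = 0.000784
  I term: (1×0.0270)² = 0.000729
Total = 0.00151. Share from I = 0.000729/0.00151 = 0.482.

48.2%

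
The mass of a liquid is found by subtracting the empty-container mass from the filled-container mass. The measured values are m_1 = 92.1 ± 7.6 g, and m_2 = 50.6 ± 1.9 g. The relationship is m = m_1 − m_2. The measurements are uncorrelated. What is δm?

Absolute uncertainties add in quadrature for a linear combination:
  (δm_1)² = 57.8;  (δm_2)² = 3.61
δm = √(61.4) = 7.83 g

7.83 g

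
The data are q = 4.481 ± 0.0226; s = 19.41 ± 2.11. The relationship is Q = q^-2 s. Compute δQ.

Q is a product of powers, so relative uncertainties combine in quadrature:
  (-2·δq/q)² = (-2×0.00504)² = 0.000102;  (1·δs/s)² = (1×0.109)² = 0.0118
δQ/Q = √(0.0119) = 0.109
Q = 0.9667, so δQ = 0.109 × 0.9667 = 0.106.

0.106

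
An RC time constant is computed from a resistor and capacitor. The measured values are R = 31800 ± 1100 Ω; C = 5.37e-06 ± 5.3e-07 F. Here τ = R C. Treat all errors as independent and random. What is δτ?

Products/powers → add relative errors in quadrature, weighted by exponent:
  (1·δR/R)² = (1×0.0346)² = 0.00120;  (1·δC/C)² = (1×0.0987)² = 0.00974
δτ/τ = √(0.0109) = 0.105
τ = 0.171 s, so δτ = 0.105 × 0.171 = 0.0179 s.

0.0179 s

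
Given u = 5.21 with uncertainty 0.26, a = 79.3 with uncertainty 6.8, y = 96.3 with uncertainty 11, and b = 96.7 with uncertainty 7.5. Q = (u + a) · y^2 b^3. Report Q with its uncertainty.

Let w = u + a = 84.5. δw = √(δu² + δa²) = √(0.0676 + 46.2) = 6.80, so δw/w = 0.0805.
Q is then a monomial in w, y, b:
δQ/Q = √((δw/w)² + (2·δy/y)² + (3·δb/b)²) = √(0.00648 + 0.0522 + 0.0541) = 0.336
Q = 7.09e+11, so δQ = 0.336 × 7.09e+11 = 2.38e+11.

(7.09 ± 2.38) × 10^11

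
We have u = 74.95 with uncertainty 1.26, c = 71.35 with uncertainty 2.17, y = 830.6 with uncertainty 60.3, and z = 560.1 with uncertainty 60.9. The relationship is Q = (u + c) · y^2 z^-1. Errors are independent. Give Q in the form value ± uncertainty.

Let w = u + c = 146.3. δw = √(δu² + δc²) = √(1.59 + 4.71) = 2.51, so δw/w = 0.0172.
Q is then a monomial in w, y, z:
δQ/Q = √((δw/w)² + (2·δy/y)² + (-1·δz/z)²) = √(0.000294 + 0.0211 + 0.0118) = 0.182
Q = 180200, so δQ = 0.182 × 180200 = 32800.

180200 ± 32800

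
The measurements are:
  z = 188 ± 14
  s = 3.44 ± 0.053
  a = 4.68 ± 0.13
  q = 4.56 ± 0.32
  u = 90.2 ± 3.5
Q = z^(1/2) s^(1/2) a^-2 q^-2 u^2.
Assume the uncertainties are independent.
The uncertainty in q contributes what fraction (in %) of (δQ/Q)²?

65.1%

(δQ/Q)² = (½·δz/z)² + (½·δs/s)² + (-2·δa/a)² + (-2·δq/q)² + (2·δu/u)²
  z term: (0.5×0.0745)² = 0.00139
  s term: (0.5×0.0154)² = 5.93e-05
  a term: (-2×0.0278)² = 0.00309
  q term: (-2×0.0702)² = 0.0197
  u term: (2×0.0388)² = 0.00602
Total = 0.0303. Share from q = 0.0197/0.0303 = 0.651.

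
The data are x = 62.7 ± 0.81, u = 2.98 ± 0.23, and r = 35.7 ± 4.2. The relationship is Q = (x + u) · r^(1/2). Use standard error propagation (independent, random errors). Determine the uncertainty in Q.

23.6

Let w = x + u = 65.7. δw = √(δx² + δu²) = √(0.656 + 0.0529) = 0.842, so δw/w = 0.0128.
Q is then a monomial in w, r:
δQ/Q = √((δw/w)² + (½·δr/r)²) = √(0.000164 + 0.00346) = 0.0602
Q = 392, so δQ = 0.0602 × 392 = 23.6.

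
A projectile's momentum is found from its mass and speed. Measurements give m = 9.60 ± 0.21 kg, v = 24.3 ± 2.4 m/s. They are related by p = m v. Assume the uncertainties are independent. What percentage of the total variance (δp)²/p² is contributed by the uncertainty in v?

(δp/p)² = (1·δm/m)² + (1·δv/v)²
  m term: (1×0.0219)² = 0.000479
  v term: (1×0.0988)² = 0.00975
Total = 0.0102. Share from v = 0.00975/0.0102 = 0.953.

95.3%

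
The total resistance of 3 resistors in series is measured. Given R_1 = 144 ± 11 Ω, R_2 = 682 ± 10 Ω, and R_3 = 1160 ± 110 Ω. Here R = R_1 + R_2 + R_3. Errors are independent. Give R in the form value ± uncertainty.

For a sum/difference, combine absolute errors in quadrature:
  (δR_1)² = 121;  (δR_2)² = 100;  (δR_3)² = 12100
δR = √(12300) = 111 Ω
R = 1990 Ω.

1990 ± 111 Ω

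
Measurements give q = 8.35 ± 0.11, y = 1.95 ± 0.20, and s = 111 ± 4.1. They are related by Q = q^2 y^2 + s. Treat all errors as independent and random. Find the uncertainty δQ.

Let p = q^2·y^2 = 265. δp/p = √((2·δq/q)² + (2·δy/y)²) = √(0.000694 + 0.0421) = 0.207, so δp = 54.8.
Q = p + s: δQ = √(δp² + δs²) = √(3010 + 16.8) = 55.0

55.0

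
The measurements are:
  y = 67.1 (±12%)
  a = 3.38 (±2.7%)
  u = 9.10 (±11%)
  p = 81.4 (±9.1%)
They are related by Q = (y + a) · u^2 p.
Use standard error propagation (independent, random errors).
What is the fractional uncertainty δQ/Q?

0.264

Let w = y + a = 70.5. δw = √(δy² + δa²) = √(64.8 + 0.00833) = 8.05, so δw/w = 0.114.
Q is then a monomial in w, u, p:
δQ/Q = √((δw/w)² + (2·δu/u)² + (1·δp/p)²) = √(0.0131 + 0.0484 + 0.00828) = 0.264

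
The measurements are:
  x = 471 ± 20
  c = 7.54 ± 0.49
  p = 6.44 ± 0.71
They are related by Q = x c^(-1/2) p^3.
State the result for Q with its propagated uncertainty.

45800 ± 15300

Q is a product of powers, so relative uncertainties combine in quadrature:
  (1·δx/x)² = (1×0.0425)² = 0.00180;  (−½·δc/c)² = (-0.5×0.0650)² = 0.00106;  (3·δp/p)² = (3×0.110)² = 0.109
δQ/Q = √(0.112) = 0.335
Q = 45800, so δQ = 0.335 × 45800 = 15300.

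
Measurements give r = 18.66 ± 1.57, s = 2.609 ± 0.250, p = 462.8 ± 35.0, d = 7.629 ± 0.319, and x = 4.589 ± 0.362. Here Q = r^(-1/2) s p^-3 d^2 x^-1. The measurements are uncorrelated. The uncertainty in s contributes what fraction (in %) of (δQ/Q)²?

12.1%

(δQ/Q)² = (−½·δr/r)² + (1·δs/s)² + (-3·δp/p)² + (2·δd/d)² + (-1·δx/x)²
  r term: (-0.5×0.0841)² = 0.00177
  s term: (1×0.0958)² = 0.00918
  p term: (-3×0.0756)² = 0.0515
  d term: (2×0.0418)² = 0.00699
  x term: (-1×0.0789)² = 0.00622
Total = 0.0756. Share from s = 0.00918/0.0756 = 0.121.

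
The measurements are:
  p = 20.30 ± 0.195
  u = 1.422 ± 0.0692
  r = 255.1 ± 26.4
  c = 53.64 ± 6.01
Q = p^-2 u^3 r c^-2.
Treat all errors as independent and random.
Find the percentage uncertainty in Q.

28.7%

For a monomial Q ∝ p^-2, u^3, r, c^-2, fractional errors add in quadrature:
  (-2·δp/p)² = (-2×0.00961)² = 0.000369;  (3·δu/u)² = (3×0.0487)² = 0.0213;  (1·δr/r)² = (1×0.103)² = 0.0107;  (-2·δc/c)² = (-2×0.112)² = 0.0502
δQ/Q = √(0.0826) = 0.287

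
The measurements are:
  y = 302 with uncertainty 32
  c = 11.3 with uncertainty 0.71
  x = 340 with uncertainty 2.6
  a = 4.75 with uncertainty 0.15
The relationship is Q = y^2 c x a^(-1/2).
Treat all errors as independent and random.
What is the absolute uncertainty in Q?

Q is a product of powers, so relative uncertainties combine in quadrature:
  (2·δy/y)² = (2×0.106)² = 0.0449;  (1·δc/c)² = (1×0.0628)² = 0.00395;  (1·δx/x)² = (1×0.00765)² = 5.85e-05;  (−½·δa/a)² = (-0.5×0.0316)² = 0.000249
δQ/Q = √(0.0492) = 0.222
Q = 1.61e+08, so δQ = 0.222 × 1.61e+08 = 3.56e+07.

3.56e+07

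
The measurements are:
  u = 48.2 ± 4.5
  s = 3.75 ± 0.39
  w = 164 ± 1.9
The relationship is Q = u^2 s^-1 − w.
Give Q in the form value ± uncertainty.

Let p = u^2·s^-1 = 620. δp/p = √((2·δu/u)² + (-1·δs/s)²) = √(0.0349 + 0.0108) = 0.214, so δp = 132.
Q = p − w: δQ = √(δp² + δw²) = √(17500 + 3.61) = 132
Q = 456.

456 ± 132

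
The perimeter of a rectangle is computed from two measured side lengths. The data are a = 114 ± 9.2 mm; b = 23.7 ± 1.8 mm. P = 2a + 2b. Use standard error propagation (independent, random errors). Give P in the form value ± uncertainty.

275 ± 18.7 mm

For a sum/difference, combine absolute errors in quadrature:
  (2·δa)² = 339;  (2·δb)² = 13.0
δP = √(352) = 18.7 mm
P = 275 mm.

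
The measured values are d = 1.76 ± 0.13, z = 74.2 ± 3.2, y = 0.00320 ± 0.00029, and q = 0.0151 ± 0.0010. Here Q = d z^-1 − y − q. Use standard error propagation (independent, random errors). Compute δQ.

Let p = d·z^-1 = 0.0237. δp/p = √((1·δd/d)² + (-1·δz/z)²) = √(0.00546 + 0.00186) = 0.0855, so δp = 0.00203.
Q = p − y − q: δQ = √(δp² + δy² + δq²) = √(4.12e-06 + 8.41e-08 + 1e-06) = 0.00228

0.00228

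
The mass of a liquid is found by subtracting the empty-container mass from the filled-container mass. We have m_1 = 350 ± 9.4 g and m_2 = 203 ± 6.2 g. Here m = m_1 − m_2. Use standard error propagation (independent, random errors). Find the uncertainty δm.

Each term contributes (cᵢ δxᵢ)² to (δm)²:
  (δm_1)² = 88.4;  (δm_2)² = 38.4
δm = √(127) = 11.3 g

11.3 g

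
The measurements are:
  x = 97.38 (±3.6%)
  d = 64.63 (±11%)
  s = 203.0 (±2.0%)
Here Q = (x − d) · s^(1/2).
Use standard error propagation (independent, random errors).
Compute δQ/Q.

0.242

Let u = x − d = 32.75. δu = √(δx² + δd²) = √(12.3 + 50.5) = 7.93, so δu/u = 0.242.
Q is then a monomial in u, s:
δQ/Q = √((δu/u)² + (½·δs/s)²) = √(0.0586 + 0.000100) = 0.242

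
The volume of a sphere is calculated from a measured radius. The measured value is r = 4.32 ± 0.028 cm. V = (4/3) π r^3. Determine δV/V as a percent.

1.94%

Products/powers → add relative errors in quadrature, weighted by exponent:
  (3·δr/r)² = (3×0.00648)² = 0.000378
δV/V = √(0.000378) = 0.0194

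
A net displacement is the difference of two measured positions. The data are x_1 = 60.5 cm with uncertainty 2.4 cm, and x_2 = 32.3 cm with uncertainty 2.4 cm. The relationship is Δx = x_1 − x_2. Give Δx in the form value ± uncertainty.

28.2 ± 3.39 cm

Each term contributes (cᵢ δxᵢ)² to (δΔx)²:
  (δx_1)² = 5.76;  (δx_2)² = 5.76
δΔx = √(11.5) = 3.39 cm
Δx = 28.2 cm.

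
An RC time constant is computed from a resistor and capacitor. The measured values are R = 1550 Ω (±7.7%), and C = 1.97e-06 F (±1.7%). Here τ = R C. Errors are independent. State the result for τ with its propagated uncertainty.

For a monomial τ ∝ R, C, fractional errors add in quadrature:
  (1·δR/R)² = (1×0.0770)² = 0.00593;  (1·δC/C)² = (1×0.0170)² = 0.000289
δτ/τ = √(0.00622) = 0.0789
τ = 0.00305 s, so δτ = 0.0789 × 0.00305 = 0.000241 s.

0.00305 ± 0.000241 s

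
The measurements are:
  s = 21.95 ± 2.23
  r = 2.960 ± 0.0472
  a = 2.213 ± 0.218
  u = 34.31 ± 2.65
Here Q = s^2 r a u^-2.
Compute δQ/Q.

0.274

Since Q is a product/quotient, work with relative uncertainties:
  (2·δs/s)² = (2×0.102)² = 0.0413;  (1·δr/r)² = (1×0.0159)² = 0.000254;  (1·δa/a)² = (1×0.0985)² = 0.00970;  (-2·δu/u)² = (-2×0.0772)² = 0.0239
δQ/Q = √(0.0751) = 0.274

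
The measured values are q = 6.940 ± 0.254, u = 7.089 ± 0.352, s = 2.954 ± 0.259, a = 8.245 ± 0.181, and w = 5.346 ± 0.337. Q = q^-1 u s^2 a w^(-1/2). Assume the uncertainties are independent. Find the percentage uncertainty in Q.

For a monomial Q ∝ q^-1, u, s^2, a, w^(-1/2), fractional errors add in quadrature:
  (-1·δq/q)² = (-1×0.0366)² = 0.00134;  (1·δu/u)² = (1×0.0497)² = 0.00247;  (2·δs/s)² = (2×0.0877)² = 0.0307;  (1·δa/a)² = (1×0.0220)² = 0.000482;  (−½·δw/w)² = (-0.5×0.0630)² = 0.000993
δQ/Q = √(0.0360) = 0.190

19.0%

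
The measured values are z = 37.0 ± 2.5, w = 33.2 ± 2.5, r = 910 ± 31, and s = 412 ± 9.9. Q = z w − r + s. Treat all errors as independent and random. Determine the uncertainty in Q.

Let p = z·w = 1230. δp/p = √((1·δz/z)² + (1·δw/w)²) = √(0.00457 + 0.00567) = 0.101, so δp = 124.
Q = p − r + s: δQ = √(δp² + δr² + δs²) = √(15400 + 961 + 98.0) = 128

128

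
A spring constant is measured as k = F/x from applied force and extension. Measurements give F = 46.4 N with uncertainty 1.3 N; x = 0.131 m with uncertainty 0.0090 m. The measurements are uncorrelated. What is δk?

26.3 N/m

k is a product of powers, so relative uncertainties combine in quadrature:
  (1·δF/F)² = (1×0.0280)² = 0.000785;  (-1·δx/x)² = (-1×0.0687)² = 0.00472
δk/k = √(0.00550) = 0.0742
k = 354 N/m, so δk = 0.0742 × 354 = 26.3 N/m.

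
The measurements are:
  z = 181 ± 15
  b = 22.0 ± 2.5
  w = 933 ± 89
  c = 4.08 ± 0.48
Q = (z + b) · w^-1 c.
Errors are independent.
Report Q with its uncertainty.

Let u = z + b = 203. δu = √(δz² + δb²) = √(225 + 6.25) = 15.2, so δu/u = 0.0749.
Q is then a monomial in u, w, c:
δQ/Q = √((δu/u)² + (-1·δw/w)² + (1·δc/c)²) = √(0.00561 + 0.00910 + 0.0138) = 0.169
Q = 0.888, so δQ = 0.169 × 0.888 = 0.150.

0.888 ± 0.150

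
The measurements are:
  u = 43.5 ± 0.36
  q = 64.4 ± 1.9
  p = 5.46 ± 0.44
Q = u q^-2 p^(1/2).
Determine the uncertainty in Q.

Since Q is a product/quotient, work with relative uncertainties:
  (1·δu/u)² = (1×0.00828)² = 6.85e-05;  (-2·δq/q)² = (-2×0.0295)² = 0.00348;  (½·δp/p)² = (0.5×0.0806)² = 0.00162
δQ/Q = √(0.00517) = 0.0719
Q = 0.0245, so δQ = 0.0719 × 0.0245 = 0.00176.

0.00176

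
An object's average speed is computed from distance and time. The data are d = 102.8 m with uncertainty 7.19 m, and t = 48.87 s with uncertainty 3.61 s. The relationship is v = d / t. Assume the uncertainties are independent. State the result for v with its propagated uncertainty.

Products/powers → add relative errors in quadrature, weighted by exponent:
  (1·δd/d)² = (1×0.0699)² = 0.00489;  (-1·δt/t)² = (-1×0.0739)² = 0.00546
δv/v = √(0.0103) = 0.102
v = 2.104 m/s, so δv = 0.102 × 2.104 = 0.214 m/s.

2.104 ± 0.214 m/s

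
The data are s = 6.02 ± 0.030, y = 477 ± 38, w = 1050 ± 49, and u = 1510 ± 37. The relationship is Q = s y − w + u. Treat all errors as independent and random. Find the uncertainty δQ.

237

Let p = s·y = 2870. δp/p = √((1·δs/s)² + (1·δy/y)²) = √(2.48e-05 + 0.00635) = 0.0798, so δp = 229.
Q = p − w + u: δQ = √(δp² + δw² + δu²) = √(52500 + 2400 + 1370) = 237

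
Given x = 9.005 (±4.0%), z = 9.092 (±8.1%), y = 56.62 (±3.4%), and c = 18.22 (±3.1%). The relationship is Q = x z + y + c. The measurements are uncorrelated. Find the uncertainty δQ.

Let p = x·z = 81.87. δp/p = √((1·δx/x)² + (1·δz/z)²) = √(0.00160 + 0.00656) = 0.0903, so δp = 7.40.
Q = p + y + c: δQ = √(δp² + δy² + δc²) = √(54.7 + 3.71 + 0.319) = 7.66

7.66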